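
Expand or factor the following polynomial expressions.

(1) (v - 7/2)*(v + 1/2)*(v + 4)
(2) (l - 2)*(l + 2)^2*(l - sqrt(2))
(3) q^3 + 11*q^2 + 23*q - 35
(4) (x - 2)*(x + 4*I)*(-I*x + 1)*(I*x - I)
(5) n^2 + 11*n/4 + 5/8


(1) = v^3 + v^2 - 55*v/4 - 7
(2) = l^4 - sqrt(2)*l^3 + 2*l^3 - 4*l^2 - 2*sqrt(2)*l^2 - 8*l + 4*sqrt(2)*l + 8*sqrt(2)
(3) = (q - 1)*(q + 5)*(q + 7)
(4) = x^4 - 3*x^3 + 5*I*x^3 - 2*x^2 - 15*I*x^2 + 12*x + 10*I*x - 8
(5) = (n + 1/4)*(n + 5/2)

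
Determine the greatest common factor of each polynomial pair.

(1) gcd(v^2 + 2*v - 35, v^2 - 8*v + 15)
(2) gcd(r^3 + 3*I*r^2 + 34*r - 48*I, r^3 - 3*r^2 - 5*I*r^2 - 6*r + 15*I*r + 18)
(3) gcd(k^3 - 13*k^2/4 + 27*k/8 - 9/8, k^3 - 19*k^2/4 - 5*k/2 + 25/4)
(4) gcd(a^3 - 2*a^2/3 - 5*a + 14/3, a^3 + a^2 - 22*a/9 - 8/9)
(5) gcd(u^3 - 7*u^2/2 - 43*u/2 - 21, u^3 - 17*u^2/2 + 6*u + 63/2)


(1) = v - 5
(2) = r^2 - 5*I*r - 6
(3) = gcd((k - 3/2)*(k - 1)*(k - 3/4), (k - 5)*(k - 1)*(k + 5/4)) = k - 1
(4) = 1
(5) = gcd((u - 7)*(u + 3/2)*(u + 2), (u - 7)*(u - 3)*(u + 3/2)) = u^2 - 11*u/2 - 21/2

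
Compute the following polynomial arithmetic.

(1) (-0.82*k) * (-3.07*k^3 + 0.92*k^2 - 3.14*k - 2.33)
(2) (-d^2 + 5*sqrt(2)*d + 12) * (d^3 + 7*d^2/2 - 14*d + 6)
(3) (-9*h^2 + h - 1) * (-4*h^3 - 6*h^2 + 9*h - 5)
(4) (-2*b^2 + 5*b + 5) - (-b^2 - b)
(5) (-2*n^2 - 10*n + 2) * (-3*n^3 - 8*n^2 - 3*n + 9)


(1) = 2.5174*k^4 - 0.7544*k^3 + 2.5748*k^2 + 1.9106*k
(2) = -d^5 - 7*d^4/2 + 5*sqrt(2)*d^4 + 35*sqrt(2)*d^3/2 + 26*d^3 - 70*sqrt(2)*d^2 + 36*d^2 - 168*d + 30*sqrt(2)*d + 72
(3) = 36*h^5 + 50*h^4 - 83*h^3 + 60*h^2 - 14*h + 5
(4) = -b^2 + 6*b + 5
(5) = 6*n^5 + 46*n^4 + 80*n^3 - 4*n^2 - 96*n + 18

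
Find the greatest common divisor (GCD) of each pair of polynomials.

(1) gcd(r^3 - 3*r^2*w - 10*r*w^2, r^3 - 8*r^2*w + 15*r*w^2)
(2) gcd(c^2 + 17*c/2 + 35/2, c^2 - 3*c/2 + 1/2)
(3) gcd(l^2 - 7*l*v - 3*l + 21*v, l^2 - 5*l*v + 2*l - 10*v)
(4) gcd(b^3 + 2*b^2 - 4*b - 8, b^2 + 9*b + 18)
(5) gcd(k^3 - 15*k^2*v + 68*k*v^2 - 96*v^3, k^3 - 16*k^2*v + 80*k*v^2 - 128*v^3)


(1) = r^2 - 5*r*w
(2) = gcd((c + 7/2)*(c + 5), (c - 1)*(c - 1/2)) = 1
(3) = 1
(4) = 1
(5) = k^2 - 12*k*v + 32*v^2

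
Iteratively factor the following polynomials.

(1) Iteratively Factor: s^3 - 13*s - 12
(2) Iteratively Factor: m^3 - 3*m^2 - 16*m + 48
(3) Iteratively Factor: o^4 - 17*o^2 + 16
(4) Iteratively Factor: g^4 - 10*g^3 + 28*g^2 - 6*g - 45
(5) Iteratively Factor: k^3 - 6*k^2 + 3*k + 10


(1) = (s + 1)*(s^2 - s - 12) = (s - 4)*(s + 1)*(s + 3)
(2) = (m + 4)*(m^2 - 7*m + 12) = (m - 3)*(m + 4)*(m - 4)
(3) = (o + 4)*(o^3 - 4*o^2 - o + 4) = (o + 1)*(o + 4)*(o^2 - 5*o + 4) = (o - 4)*(o + 1)*(o + 4)*(o - 1)
(4) = (g - 3)*(g^3 - 7*g^2 + 7*g + 15) = (g - 3)*(g + 1)*(g^2 - 8*g + 15) = (g - 5)*(g - 3)*(g + 1)*(g - 3)
(5) = (k - 2)*(k^2 - 4*k - 5) = (k - 2)*(k + 1)*(k - 5)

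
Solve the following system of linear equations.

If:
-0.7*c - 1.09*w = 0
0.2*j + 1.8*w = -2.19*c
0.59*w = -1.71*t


Then:
c = -1.55714285714286*w
j = 8.05071428571429*w
t = -0.345029239766082*w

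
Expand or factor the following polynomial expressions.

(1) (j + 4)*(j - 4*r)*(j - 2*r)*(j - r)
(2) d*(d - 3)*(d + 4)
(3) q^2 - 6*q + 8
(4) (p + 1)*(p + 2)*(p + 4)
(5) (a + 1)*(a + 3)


(1) = j^4 - 7*j^3*r + 4*j^3 + 14*j^2*r^2 - 28*j^2*r - 8*j*r^3 + 56*j*r^2 - 32*r^3
(2) = d^3 + d^2 - 12*d
(3) = (q - 4)*(q - 2)
(4) = p^3 + 7*p^2 + 14*p + 8
(5) = a^2 + 4*a + 3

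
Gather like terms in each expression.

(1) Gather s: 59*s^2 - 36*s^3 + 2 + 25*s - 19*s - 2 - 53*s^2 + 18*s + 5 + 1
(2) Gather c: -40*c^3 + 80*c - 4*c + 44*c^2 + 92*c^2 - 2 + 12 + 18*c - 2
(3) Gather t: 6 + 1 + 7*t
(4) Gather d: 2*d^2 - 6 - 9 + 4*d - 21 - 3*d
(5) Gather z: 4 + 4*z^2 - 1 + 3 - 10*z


(1) = -36*s^3 + 6*s^2 + 24*s + 6
(2) = -40*c^3 + 136*c^2 + 94*c + 8
(3) = 7*t + 7
(4) = 2*d^2 + d - 36
(5) = 4*z^2 - 10*z + 6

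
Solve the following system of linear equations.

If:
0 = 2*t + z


Then:
t = -z/2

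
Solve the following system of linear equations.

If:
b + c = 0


Then:
b = -c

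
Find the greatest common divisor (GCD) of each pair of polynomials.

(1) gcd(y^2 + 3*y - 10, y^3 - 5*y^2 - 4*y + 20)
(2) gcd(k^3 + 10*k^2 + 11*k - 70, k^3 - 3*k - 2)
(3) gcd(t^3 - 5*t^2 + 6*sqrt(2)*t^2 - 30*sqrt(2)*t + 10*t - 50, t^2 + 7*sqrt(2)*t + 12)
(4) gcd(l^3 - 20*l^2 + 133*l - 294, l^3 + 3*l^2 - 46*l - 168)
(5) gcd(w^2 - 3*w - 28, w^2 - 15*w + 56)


(1) = gcd((y - 2)*(y + 5), (y - 5)*(y - 2)*(y + 2)) = y - 2
(2) = gcd((k - 2)*(k + 5)*(k + 7), (k - 2)*(k + 1)^2) = k - 2
(3) = t + sqrt(2)
(4) = gcd((l - 7)^2*(l - 6), (l - 7)*(l + 4)*(l + 6)) = l - 7
(5) = w - 7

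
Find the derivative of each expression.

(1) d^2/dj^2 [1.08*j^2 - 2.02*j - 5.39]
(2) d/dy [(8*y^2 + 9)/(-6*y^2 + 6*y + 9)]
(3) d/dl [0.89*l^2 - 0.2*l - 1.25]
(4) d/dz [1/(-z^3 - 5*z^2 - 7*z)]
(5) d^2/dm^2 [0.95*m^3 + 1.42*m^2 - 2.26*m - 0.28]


(1) = 2.16000000000000
(2) = 2*(8*y^2 + 42*y - 9)/(3*(4*y^4 - 8*y^3 - 8*y^2 + 12*y + 9))
(3) = 1.78*l - 0.2
(4) = (3*z^2 + 10*z + 7)/(z^2*(z^2 + 5*z + 7)^2)
(5) = 5.7*m + 2.84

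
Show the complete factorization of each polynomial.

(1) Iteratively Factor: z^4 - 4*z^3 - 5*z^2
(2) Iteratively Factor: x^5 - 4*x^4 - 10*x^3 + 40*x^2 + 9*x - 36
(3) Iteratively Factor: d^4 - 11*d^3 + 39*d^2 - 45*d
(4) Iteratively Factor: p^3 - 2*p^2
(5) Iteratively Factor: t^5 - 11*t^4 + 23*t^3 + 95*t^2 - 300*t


(1) = (z)*(z^3 - 4*z^2 - 5*z) = z*(z + 1)*(z^2 - 5*z) = z*(z - 5)*(z + 1)*(z)
(2) = (x + 1)*(x^4 - 5*x^3 - 5*x^2 + 45*x - 36) = (x - 1)*(x + 1)*(x^3 - 4*x^2 - 9*x + 36) = (x - 4)*(x - 1)*(x + 1)*(x^2 - 9) = (x - 4)*(x - 3)*(x - 1)*(x + 1)*(x + 3)
(3) = (d - 3)*(d^3 - 8*d^2 + 15*d) = (d - 5)*(d - 3)*(d^2 - 3*d) = (d - 5)*(d - 3)^2*(d)
(4) = (p)*(p^2 - 2*p) = p*(p - 2)*(p)
(5) = (t - 4)*(t^4 - 7*t^3 - 5*t^2 + 75*t) = (t - 5)*(t - 4)*(t^3 - 2*t^2 - 15*t) = (t - 5)^2*(t - 4)*(t^2 + 3*t) = (t - 5)^2*(t - 4)*(t + 3)*(t)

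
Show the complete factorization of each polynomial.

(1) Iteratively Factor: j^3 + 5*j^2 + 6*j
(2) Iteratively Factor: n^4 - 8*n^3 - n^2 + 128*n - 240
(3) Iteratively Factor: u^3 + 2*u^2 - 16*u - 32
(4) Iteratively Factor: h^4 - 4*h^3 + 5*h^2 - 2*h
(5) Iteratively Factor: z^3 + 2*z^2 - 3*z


(1) = (j)*(j^2 + 5*j + 6) = j*(j + 3)*(j + 2)
(2) = (n + 4)*(n^3 - 12*n^2 + 47*n - 60) = (n - 4)*(n + 4)*(n^2 - 8*n + 15) = (n - 4)*(n - 3)*(n + 4)*(n - 5)
(3) = (u + 2)*(u^2 - 16) = (u + 2)*(u + 4)*(u - 4)
(4) = (h - 1)*(h^3 - 3*h^2 + 2*h) = h*(h - 1)*(h^2 - 3*h + 2) = h*(h - 1)^2*(h - 2)
(5) = (z)*(z^2 + 2*z - 3) = z*(z - 1)*(z + 3)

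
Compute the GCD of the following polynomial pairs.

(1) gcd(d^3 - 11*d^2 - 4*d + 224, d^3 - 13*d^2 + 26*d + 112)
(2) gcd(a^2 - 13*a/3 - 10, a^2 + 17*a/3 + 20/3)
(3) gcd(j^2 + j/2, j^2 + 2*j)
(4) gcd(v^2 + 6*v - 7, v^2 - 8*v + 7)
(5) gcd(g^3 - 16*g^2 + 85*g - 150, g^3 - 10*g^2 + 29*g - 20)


(1) = gcd((d - 8)*(d - 7)*(d + 4), (d - 8)*(d - 7)*(d + 2)) = d^2 - 15*d + 56
(2) = gcd((a - 6)*(a + 5/3), (a + 5/3)*(a + 4)) = a + 5/3
(3) = gcd(j*(j + 1/2), j*(j + 2)) = j
(4) = v - 1
(5) = gcd((g - 6)*(g - 5)^2, (g - 5)*(g - 4)*(g - 1)) = g - 5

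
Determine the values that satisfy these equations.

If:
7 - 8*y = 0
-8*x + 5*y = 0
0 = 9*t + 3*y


Then:
t = -7/24
x = 35/64
y = 7/8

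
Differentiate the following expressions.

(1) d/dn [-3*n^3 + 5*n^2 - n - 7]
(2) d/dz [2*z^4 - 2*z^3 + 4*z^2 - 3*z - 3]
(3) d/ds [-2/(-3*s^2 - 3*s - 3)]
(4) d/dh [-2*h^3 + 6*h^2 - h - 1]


(1) = -9*n^2 + 10*n - 1
(2) = 8*z^3 - 6*z^2 + 8*z - 3
(3) = 2*(-2*s - 1)/(3*(s^2 + s + 1)^2)
(4) = -6*h^2 + 12*h - 1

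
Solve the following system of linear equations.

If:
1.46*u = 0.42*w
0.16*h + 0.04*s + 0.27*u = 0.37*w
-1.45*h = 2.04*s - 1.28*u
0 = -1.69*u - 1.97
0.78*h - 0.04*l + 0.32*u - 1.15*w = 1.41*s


Then:
h = -8.78
l = -258.28
s = 5.51
u = -1.17
w = -4.05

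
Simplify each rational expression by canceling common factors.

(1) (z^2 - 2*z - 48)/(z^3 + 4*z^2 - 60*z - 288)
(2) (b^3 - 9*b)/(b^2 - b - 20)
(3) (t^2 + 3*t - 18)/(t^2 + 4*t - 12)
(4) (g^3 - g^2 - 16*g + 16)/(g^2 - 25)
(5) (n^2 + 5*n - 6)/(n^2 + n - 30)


(1) = 1/(z + 6)
(2) = (b^3 - 9*b)/(b^2 - b - 20)
(3) = (t - 3)/(t - 2)
(4) = (g^3 - g^2 - 16*g + 16)/(g^2 - 25)
(5) = (n - 1)/(n - 5)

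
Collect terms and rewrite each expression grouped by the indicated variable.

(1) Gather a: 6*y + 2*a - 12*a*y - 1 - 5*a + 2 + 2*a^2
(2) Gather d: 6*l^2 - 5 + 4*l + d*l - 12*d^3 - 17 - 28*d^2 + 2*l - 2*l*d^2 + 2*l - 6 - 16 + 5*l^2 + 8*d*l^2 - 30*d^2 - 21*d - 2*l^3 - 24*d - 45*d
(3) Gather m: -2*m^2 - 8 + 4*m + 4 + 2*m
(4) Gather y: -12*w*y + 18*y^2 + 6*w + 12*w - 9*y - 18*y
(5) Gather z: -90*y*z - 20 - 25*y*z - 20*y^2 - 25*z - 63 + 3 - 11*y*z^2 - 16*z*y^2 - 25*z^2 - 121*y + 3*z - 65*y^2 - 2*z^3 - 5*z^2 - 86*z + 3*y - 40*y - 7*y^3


(1) = 2*a^2 + a*(-12*y - 3) + 6*y + 1
(2) = -12*d^3 + d^2*(-2*l - 58) + d*(8*l^2 + l - 90) - 2*l^3 + 11*l^2 + 8*l - 44
(3) = -2*m^2 + 6*m - 4
(4) = 18*w + 18*y^2 + y*(-12*w - 27)
(5) = -7*y^3 - 85*y^2 - 158*y - 2*z^3 + z^2*(-11*y - 30) + z*(-16*y^2 - 115*y - 108) - 80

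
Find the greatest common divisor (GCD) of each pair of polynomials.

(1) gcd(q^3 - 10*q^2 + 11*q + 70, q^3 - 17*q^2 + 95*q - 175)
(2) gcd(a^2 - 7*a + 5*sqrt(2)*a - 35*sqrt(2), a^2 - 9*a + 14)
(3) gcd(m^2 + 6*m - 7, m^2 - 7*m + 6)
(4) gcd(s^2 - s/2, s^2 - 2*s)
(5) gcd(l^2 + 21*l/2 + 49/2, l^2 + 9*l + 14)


(1) = gcd((q - 7)*(q - 5)*(q + 2), (q - 7)*(q - 5)^2) = q^2 - 12*q + 35
(2) = a - 7
(3) = gcd((m - 1)*(m + 7), (m - 6)*(m - 1)) = m - 1
(4) = s
(5) = l + 7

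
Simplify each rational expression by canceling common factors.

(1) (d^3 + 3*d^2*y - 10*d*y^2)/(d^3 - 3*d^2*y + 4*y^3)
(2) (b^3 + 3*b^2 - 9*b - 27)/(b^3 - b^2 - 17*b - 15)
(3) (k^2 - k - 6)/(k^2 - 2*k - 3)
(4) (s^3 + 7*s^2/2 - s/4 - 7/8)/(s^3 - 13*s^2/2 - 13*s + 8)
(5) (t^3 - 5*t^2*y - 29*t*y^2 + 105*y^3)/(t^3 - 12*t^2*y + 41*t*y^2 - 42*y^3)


(1) = (-d^2 - 5*d*y)/(-d^2 + d*y + 2*y^2)
(2) = (b^2 - 9)/(b^2 - 4*b - 5)
(3) = (k + 2)/(k + 1)
(4) = (4*s^2 + 16*s + 7)/(4*s^2 - 24*s - 64)
(5) = (-t - 5*y)/(-t + 2*y)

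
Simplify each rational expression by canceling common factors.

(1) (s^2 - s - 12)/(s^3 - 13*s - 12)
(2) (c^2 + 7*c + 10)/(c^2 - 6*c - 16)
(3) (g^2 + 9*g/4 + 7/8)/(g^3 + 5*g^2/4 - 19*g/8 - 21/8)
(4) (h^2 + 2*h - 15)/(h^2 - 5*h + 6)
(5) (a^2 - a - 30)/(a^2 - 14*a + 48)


(1) = 1/(s + 1)
(2) = (c + 5)/(c - 8)
(3) = (2*g + 1)/(2*g^2 - g - 3)
(4) = (h + 5)/(h - 2)
(5) = (a + 5)/(a - 8)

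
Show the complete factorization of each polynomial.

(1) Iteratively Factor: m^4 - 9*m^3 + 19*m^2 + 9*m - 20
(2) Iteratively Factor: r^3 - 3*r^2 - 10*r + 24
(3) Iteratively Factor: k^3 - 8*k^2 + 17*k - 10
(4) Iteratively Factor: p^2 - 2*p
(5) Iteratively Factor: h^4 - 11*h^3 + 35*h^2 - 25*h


(1) = (m - 5)*(m^3 - 4*m^2 - m + 4) = (m - 5)*(m - 4)*(m^2 - 1) = (m - 5)*(m - 4)*(m - 1)*(m + 1)
(2) = (r + 3)*(r^2 - 6*r + 8) = (r - 4)*(r + 3)*(r - 2)
(3) = (k - 1)*(k^2 - 7*k + 10) = (k - 2)*(k - 1)*(k - 5)
(4) = (p)*(p - 2)
(5) = (h)*(h^3 - 11*h^2 + 35*h - 25) = h*(h - 5)*(h^2 - 6*h + 5) = h*(h - 5)^2*(h - 1)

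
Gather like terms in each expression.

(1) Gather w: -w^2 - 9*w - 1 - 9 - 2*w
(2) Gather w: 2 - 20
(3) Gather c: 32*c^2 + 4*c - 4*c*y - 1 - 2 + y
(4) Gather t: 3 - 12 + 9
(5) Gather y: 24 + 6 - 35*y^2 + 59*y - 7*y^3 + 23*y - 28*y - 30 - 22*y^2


(1) = -w^2 - 11*w - 10
(2) = -18
(3) = 32*c^2 + c*(4 - 4*y) + y - 3
(4) = 0
(5) = -7*y^3 - 57*y^2 + 54*y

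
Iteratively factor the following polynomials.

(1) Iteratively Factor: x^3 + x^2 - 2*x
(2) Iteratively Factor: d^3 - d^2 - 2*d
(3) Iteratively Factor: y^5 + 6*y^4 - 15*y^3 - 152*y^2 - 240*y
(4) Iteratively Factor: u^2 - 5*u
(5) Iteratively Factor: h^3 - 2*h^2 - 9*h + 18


(1) = (x)*(x^2 + x - 2) = x*(x - 1)*(x + 2)
(2) = (d - 2)*(d^2 + d) = (d - 2)*(d + 1)*(d)
(3) = (y - 5)*(y^4 + 11*y^3 + 40*y^2 + 48*y) = (y - 5)*(y + 4)*(y^3 + 7*y^2 + 12*y) = y*(y - 5)*(y + 4)*(y^2 + 7*y + 12) = y*(y - 5)*(y + 3)*(y + 4)*(y + 4)
(4) = (u - 5)*(u)
(5) = (h - 2)*(h^2 - 9) = (h - 3)*(h - 2)*(h + 3)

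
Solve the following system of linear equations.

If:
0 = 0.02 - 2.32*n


Then:
n = 0.01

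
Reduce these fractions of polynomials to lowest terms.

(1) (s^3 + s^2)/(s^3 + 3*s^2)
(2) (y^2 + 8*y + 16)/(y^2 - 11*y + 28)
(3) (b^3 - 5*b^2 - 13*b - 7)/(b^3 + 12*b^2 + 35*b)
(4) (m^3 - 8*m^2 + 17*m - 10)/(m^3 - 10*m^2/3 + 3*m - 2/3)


(1) = (s + 1)/(s + 3)
(2) = (y^2 + 8*y + 16)/(y^2 - 11*y + 28)
(3) = (b^3 - 5*b^2 - 13*b - 7)/(b^3 + 12*b^2 + 35*b)
(4) = (3*m - 15)/(3*m - 1)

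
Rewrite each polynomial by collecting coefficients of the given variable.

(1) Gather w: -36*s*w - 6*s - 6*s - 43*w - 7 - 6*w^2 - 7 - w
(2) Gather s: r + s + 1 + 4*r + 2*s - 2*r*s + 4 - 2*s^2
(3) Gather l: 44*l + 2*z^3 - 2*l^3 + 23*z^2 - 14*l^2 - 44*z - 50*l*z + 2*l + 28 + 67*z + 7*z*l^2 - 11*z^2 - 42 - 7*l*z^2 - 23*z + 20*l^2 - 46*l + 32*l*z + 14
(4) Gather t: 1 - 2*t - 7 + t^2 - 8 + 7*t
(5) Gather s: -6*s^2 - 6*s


(1) = -12*s - 6*w^2 + w*(-36*s - 44) - 14
(2) = 5*r - 2*s^2 + s*(3 - 2*r) + 5
(3) = -2*l^3 + l^2*(7*z + 6) + l*(-7*z^2 - 18*z) + 2*z^3 + 12*z^2
(4) = t^2 + 5*t - 14
(5) = -6*s^2 - 6*s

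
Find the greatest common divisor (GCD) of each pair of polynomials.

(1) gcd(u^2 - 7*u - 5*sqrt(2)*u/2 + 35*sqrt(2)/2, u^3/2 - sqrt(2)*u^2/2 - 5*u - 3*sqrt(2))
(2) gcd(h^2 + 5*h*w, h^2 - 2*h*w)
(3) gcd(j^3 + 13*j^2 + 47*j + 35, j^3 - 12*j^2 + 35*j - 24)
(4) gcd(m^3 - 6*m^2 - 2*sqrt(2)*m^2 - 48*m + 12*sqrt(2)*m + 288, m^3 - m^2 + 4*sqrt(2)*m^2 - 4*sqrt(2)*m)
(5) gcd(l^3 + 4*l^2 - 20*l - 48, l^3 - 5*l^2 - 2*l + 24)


(1) = gcd((u - 7)*(u - 5*sqrt(2)/2), (u/2 + sqrt(2)/2)*(u - 3*sqrt(2))*(u + sqrt(2))) = 1
(2) = h
(3) = 1
(4) = m + 4*sqrt(2)
(5) = l^2 - 2*l - 8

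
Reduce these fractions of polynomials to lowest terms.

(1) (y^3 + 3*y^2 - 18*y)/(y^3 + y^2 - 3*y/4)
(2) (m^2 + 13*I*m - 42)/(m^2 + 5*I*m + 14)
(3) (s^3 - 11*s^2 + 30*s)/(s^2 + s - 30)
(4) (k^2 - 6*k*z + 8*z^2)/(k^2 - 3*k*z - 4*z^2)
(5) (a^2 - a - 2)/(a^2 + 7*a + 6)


(1) = (4*y^2 + 12*y - 72)/(4*y^2 + 4*y - 3)
(2) = (m + 6*I)/(m - 2*I)
(3) = (s^2 - 6*s)/(s + 6)
(4) = (k - 2*z)/(k + z)
(5) = (a - 2)/(a + 6)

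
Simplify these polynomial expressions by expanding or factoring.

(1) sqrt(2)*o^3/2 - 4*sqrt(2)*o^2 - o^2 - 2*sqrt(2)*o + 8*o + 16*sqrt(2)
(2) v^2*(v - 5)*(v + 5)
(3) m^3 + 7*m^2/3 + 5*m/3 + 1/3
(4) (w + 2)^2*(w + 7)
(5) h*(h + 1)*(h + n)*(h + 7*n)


(1) = (o - 8)*(o - 2*sqrt(2))*(sqrt(2)*o/2 + 1)
(2) = v^4 - 25*v^2
(3) = (m + 1/3)*(m + 1)^2
(4) = w^3 + 11*w^2 + 32*w + 28
(5) = h^4 + 8*h^3*n + h^3 + 7*h^2*n^2 + 8*h^2*n + 7*h*n^2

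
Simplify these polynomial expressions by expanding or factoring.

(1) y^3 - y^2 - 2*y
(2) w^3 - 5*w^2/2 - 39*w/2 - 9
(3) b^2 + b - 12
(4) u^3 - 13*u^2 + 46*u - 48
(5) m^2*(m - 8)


(1) = y*(y - 2)*(y + 1)
(2) = (w - 6)*(w + 1/2)*(w + 3)
(3) = (b - 3)*(b + 4)
(4) = (u - 8)*(u - 3)*(u - 2)
(5) = m^3 - 8*m^2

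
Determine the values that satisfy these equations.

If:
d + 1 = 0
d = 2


Then:
No Solution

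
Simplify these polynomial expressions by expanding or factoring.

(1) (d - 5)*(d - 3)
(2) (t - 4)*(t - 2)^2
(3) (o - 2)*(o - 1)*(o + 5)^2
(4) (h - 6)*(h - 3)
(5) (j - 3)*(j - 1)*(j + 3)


(1) = d^2 - 8*d + 15
(2) = t^3 - 8*t^2 + 20*t - 16
(3) = o^4 + 7*o^3 - 3*o^2 - 55*o + 50
(4) = h^2 - 9*h + 18
(5) = j^3 - j^2 - 9*j + 9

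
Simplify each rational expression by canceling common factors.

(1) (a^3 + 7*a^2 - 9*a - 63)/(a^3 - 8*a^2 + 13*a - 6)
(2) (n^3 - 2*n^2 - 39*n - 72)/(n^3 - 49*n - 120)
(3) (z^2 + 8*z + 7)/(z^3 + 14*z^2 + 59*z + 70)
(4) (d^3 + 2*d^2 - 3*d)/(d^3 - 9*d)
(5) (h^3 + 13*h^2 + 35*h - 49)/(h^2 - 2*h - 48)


(1) = (a^3 + 7*a^2 - 9*a - 63)/(a^3 - 8*a^2 + 13*a - 6)
(2) = (n + 3)/(n + 5)
(3) = (z + 1)/(z^2 + 7*z + 10)
(4) = (d - 1)/(d - 3)
(5) = (h^3 + 13*h^2 + 35*h - 49)/(h^2 - 2*h - 48)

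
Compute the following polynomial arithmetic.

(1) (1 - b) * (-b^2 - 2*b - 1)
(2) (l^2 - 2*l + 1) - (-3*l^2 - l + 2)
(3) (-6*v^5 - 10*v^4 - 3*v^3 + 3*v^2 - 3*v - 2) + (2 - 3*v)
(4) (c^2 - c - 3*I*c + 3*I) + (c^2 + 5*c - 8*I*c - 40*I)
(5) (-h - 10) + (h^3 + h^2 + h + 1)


(1) = b^3 + b^2 - b - 1
(2) = 4*l^2 - l - 1
(3) = -6*v^5 - 10*v^4 - 3*v^3 + 3*v^2 - 6*v
(4) = 2*c^2 + 4*c - 11*I*c - 37*I
(5) = h^3 + h^2 - 9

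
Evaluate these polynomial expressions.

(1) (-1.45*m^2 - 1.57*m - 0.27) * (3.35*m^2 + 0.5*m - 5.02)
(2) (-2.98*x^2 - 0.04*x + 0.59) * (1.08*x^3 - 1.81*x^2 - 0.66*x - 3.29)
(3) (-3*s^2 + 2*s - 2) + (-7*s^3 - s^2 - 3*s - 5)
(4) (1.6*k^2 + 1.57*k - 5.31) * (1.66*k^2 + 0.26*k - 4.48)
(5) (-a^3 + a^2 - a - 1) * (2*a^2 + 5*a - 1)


(1) = -4.8575*m^4 - 5.9845*m^3 + 5.5895*m^2 + 7.7464*m + 1.3554
(2) = -3.2184*x^5 + 5.3506*x^4 + 2.6764*x^3 + 8.7627*x^2 - 0.2578*x - 1.9411
(3) = -7*s^3 - 4*s^2 - s - 7
(4) = 2.656*k^4 + 3.0222*k^3 - 15.5744*k^2 - 8.4142*k + 23.7888
(5) = -2*a^5 - 3*a^4 + 4*a^3 - 8*a^2 - 4*a + 1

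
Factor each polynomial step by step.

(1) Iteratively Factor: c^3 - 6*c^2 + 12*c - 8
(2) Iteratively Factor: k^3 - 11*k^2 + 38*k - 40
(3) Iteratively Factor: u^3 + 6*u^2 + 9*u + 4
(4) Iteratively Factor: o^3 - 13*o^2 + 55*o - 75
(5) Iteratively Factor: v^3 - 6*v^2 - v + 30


(1) = (c - 2)*(c^2 - 4*c + 4) = (c - 2)^2*(c - 2)
(2) = (k - 4)*(k^2 - 7*k + 10) = (k - 4)*(k - 2)*(k - 5)
(3) = (u + 1)*(u^2 + 5*u + 4) = (u + 1)^2*(u + 4)
(4) = (o - 3)*(o^2 - 10*o + 25) = (o - 5)*(o - 3)*(o - 5)
(5) = (v - 5)*(v^2 - v - 6) = (v - 5)*(v + 2)*(v - 3)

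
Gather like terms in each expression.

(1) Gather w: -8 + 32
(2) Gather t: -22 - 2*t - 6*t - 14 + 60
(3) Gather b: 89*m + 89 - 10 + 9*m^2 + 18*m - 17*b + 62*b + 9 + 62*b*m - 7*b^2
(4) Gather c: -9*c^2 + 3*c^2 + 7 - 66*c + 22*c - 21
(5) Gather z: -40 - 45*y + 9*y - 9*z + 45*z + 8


(1) = 24
(2) = 24 - 8*t
(3) = -7*b^2 + b*(62*m + 45) + 9*m^2 + 107*m + 88
(4) = -6*c^2 - 44*c - 14
(5) = -36*y + 36*z - 32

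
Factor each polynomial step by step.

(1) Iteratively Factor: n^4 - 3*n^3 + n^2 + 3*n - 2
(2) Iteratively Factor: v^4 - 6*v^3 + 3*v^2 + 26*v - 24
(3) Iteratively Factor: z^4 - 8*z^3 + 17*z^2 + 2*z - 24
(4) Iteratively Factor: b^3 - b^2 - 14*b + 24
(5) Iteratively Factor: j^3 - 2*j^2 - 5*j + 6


(1) = (n + 1)*(n^3 - 4*n^2 + 5*n - 2) = (n - 1)*(n + 1)*(n^2 - 3*n + 2) = (n - 2)*(n - 1)*(n + 1)*(n - 1)
(2) = (v - 4)*(v^3 - 2*v^2 - 5*v + 6) = (v - 4)*(v - 3)*(v^2 + v - 2) = (v - 4)*(v - 3)*(v - 1)*(v + 2)
(3) = (z - 2)*(z^3 - 6*z^2 + 5*z + 12) = (z - 2)*(z + 1)*(z^2 - 7*z + 12) = (z - 3)*(z - 2)*(z + 1)*(z - 4)
(4) = (b - 3)*(b^2 + 2*b - 8) = (b - 3)*(b - 2)*(b + 4)
(5) = (j - 1)*(j^2 - j - 6) = (j - 1)*(j + 2)*(j - 3)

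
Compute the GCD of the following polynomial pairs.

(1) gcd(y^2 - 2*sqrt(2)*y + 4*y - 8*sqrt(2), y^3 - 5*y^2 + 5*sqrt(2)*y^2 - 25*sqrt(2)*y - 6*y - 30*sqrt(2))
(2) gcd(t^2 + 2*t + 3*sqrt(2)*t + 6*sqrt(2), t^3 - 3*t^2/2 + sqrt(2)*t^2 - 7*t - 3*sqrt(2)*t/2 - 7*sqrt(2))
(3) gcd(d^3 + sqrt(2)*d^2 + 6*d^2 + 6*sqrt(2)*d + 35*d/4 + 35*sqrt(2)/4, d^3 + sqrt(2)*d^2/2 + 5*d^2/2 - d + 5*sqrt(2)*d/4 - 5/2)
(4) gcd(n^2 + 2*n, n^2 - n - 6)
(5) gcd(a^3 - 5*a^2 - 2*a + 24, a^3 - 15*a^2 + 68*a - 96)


(1) = 1
(2) = t + 2
(3) = gcd((d + 5/2)*(d + 7/2)*(d + sqrt(2)), (d + 5/2)*(d - sqrt(2)/2)*(d + sqrt(2))) = d^2 + d*(sqrt(2) + 5/2) + 5*sqrt(2)/2
(4) = gcd(n*(n + 2), (n - 3)*(n + 2)) = n + 2
(5) = gcd((a - 4)*(a - 3)*(a + 2), (a - 8)*(a - 4)*(a - 3)) = a^2 - 7*a + 12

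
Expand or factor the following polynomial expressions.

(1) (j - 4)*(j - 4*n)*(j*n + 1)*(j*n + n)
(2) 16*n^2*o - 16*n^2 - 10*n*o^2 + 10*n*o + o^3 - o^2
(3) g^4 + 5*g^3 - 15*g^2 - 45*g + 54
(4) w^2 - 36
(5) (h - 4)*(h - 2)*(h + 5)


(1) = j^4*n^2 - 4*j^3*n^3 - 3*j^3*n^2 + j^3*n + 12*j^2*n^3 - 8*j^2*n^2 - 3*j^2*n + 16*j*n^3 + 12*j*n^2 - 4*j*n + 16*n^2
(2) = (-8*n + o)*(-2*n + o)*(o - 1)
(3) = (g - 3)*(g - 1)*(g + 3)*(g + 6)
(4) = (w - 6)*(w + 6)
(5) = h^3 - h^2 - 22*h + 40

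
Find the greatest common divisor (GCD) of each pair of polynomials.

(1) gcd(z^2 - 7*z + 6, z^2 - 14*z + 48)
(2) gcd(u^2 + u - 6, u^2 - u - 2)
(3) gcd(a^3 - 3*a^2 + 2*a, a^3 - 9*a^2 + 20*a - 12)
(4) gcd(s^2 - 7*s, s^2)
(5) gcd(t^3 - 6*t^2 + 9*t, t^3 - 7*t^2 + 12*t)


(1) = z - 6
(2) = u - 2
(3) = gcd(a*(a - 2)*(a - 1), (a - 6)*(a - 2)*(a - 1)) = a^2 - 3*a + 2
(4) = gcd(s*(s - 7), s^2) = s
(5) = gcd(t*(t - 3)^2, t*(t - 4)*(t - 3)) = t^2 - 3*t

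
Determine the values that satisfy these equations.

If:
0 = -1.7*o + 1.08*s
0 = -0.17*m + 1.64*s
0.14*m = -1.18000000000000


Then:
m = -8.43
o = -0.56
s = -0.87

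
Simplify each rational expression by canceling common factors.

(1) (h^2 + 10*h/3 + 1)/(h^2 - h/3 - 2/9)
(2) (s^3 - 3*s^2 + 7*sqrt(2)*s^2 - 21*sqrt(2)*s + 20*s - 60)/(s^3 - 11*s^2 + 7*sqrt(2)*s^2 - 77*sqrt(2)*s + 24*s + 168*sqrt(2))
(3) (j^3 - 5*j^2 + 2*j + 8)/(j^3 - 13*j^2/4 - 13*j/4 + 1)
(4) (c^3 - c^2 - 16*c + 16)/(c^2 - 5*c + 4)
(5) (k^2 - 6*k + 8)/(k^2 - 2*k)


(1) = (3*h + 9)/(3*h - 2)
(2) = (s^2 + 7*sqrt(2)*s + 20)/(s^2 + s*(-8 + 7*sqrt(2)) - 56*sqrt(2))
(3) = (4*j - 8)/(4*j - 1)
(4) = c + 4
(5) = (k - 4)/k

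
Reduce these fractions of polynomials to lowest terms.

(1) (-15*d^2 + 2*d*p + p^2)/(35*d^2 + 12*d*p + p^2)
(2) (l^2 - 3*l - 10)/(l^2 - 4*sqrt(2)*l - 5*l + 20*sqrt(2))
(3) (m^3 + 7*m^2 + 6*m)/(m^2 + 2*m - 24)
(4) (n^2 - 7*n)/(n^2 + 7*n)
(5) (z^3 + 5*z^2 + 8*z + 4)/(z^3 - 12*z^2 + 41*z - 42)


(1) = (-3*d + p)/(7*d + p)
(2) = (l + 2)/(l - 4*sqrt(2))
(3) = (m^2 + m)/(m - 4)
(4) = (n - 7)/(n + 7)
(5) = (z^3 + 5*z^2 + 8*z + 4)/(z^3 - 12*z^2 + 41*z - 42)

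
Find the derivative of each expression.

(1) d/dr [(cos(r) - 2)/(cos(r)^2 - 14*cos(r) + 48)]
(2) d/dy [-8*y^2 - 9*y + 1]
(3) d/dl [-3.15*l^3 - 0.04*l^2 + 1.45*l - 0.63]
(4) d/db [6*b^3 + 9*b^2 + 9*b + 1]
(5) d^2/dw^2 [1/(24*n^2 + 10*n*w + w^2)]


(1) = (cos(r)^2 - 4*cos(r) - 20)*sin(r)/(cos(r)^2 - 14*cos(r) + 48)^2
(2) = -16*y - 9
(3) = -9.45*l^2 - 0.08*l + 1.45
(4) = 18*b^2 + 18*b + 9
(5) = 2*(-24*n^2 - 10*n*w - w^2 + 4*(5*n + w)^2)/(24*n^2 + 10*n*w + w^2)^3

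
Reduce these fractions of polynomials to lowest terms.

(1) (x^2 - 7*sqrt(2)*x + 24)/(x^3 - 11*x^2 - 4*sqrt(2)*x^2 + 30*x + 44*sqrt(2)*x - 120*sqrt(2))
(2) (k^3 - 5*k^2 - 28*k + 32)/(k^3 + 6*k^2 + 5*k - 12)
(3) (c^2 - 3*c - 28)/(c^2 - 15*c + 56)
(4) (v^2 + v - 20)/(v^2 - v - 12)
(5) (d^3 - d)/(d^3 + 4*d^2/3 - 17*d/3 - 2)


(1) = (x - 3*sqrt(2))/(x^2 - 11*x + 30)
(2) = (k - 8)/(k + 3)
(3) = (c + 4)/(c - 8)
(4) = (v + 5)/(v + 3)
(5) = (3*d^3 - 3*d)/(3*d^3 + 4*d^2 - 17*d - 6)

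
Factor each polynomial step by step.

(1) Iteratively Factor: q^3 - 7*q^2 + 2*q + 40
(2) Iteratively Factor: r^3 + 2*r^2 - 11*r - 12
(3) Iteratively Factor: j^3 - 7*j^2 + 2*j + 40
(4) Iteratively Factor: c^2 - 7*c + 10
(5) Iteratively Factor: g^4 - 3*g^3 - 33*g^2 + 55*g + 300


(1) = (q - 4)*(q^2 - 3*q - 10) = (q - 4)*(q + 2)*(q - 5)
(2) = (r - 3)*(r^2 + 5*r + 4) = (r - 3)*(r + 1)*(r + 4)
(3) = (j - 5)*(j^2 - 2*j - 8) = (j - 5)*(j + 2)*(j - 4)
(4) = (c - 5)*(c - 2)
(5) = (g - 5)*(g^3 + 2*g^2 - 23*g - 60) = (g - 5)*(g + 3)*(g^2 - g - 20) = (g - 5)^2*(g + 3)*(g + 4)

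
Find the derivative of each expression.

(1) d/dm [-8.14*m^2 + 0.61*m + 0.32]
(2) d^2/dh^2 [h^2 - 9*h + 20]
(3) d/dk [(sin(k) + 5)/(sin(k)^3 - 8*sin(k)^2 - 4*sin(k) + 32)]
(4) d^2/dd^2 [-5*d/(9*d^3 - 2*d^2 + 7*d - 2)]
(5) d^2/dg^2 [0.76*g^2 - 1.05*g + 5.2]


(1) = 0.61 - 16.28*m
(2) = 2
(3) = (-2*sin(k)^3 - 7*sin(k)^2 + 80*sin(k) + 52)*cos(k)/(sin(k)^3 - 8*sin(k)^2 - 4*sin(k) + 32)^2
(4) = 10*(-d*(27*d^2 - 4*d + 7)^2 + (27*d^2 + d*(27*d - 2) - 4*d + 7)*(9*d^3 - 2*d^2 + 7*d - 2))/(9*d^3 - 2*d^2 + 7*d - 2)^3
(5) = 1.52000000000000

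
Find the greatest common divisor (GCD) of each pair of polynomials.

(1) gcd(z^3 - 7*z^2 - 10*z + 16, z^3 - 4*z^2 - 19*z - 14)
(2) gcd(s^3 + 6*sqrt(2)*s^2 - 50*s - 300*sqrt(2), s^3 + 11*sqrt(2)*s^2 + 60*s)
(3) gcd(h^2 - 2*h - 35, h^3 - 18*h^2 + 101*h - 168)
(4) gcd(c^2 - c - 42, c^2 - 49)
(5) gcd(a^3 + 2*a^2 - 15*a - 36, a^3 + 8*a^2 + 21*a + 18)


(1) = gcd((z - 8)*(z - 1)*(z + 2), (z - 7)*(z + 1)*(z + 2)) = z + 2
(2) = gcd((s - 5*sqrt(2))*(s + 5*sqrt(2))*(s + 6*sqrt(2)), s*(s + 5*sqrt(2))*(s + 6*sqrt(2))) = s^2 + 11*sqrt(2)*s + 60
(3) = gcd((h - 7)*(h + 5), (h - 8)*(h - 7)*(h - 3)) = h - 7
(4) = gcd((c - 7)*(c + 6), (c - 7)*(c + 7)) = c - 7
(5) = gcd((a - 4)*(a + 3)^2, (a + 2)*(a + 3)^2) = a^2 + 6*a + 9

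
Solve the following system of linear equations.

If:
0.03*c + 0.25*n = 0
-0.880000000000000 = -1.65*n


Then:
c = -4.44
n = 0.53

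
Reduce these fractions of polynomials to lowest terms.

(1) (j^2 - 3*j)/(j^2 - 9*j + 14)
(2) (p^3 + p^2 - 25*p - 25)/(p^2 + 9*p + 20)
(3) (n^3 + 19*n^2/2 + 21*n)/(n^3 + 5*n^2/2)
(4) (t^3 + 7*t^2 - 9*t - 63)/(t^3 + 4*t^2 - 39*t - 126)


(1) = (j^2 - 3*j)/(j^2 - 9*j + 14)
(2) = (p^2 - 4*p - 5)/(p + 4)
(3) = (2*n^2 + 19*n + 42)/(2*n^2 + 5*n)
(4) = (t - 3)/(t - 6)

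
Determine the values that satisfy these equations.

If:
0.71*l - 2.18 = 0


Then:
l = 3.07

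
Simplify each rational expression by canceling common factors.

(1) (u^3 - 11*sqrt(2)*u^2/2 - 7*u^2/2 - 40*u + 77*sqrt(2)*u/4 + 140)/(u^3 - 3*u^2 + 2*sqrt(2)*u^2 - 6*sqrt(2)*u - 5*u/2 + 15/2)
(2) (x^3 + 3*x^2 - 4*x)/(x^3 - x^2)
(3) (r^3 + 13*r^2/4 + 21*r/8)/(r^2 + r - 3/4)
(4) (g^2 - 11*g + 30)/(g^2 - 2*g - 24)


(1) = (8*u^2 + u*(-64*sqrt(2) - 28) + 224*sqrt(2))/(8*u^2 + u*(-24 - 4*sqrt(2)) + 12*sqrt(2))
(2) = (x + 4)/x
(3) = (4*r^2 + 7*r)/(4*r - 2)
(4) = (g - 5)/(g + 4)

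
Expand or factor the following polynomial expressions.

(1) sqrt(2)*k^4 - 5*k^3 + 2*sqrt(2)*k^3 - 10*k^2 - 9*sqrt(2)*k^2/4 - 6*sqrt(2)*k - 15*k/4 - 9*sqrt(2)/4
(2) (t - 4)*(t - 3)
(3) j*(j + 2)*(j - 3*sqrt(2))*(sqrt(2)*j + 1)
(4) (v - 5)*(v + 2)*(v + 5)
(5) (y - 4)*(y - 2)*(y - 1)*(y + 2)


(1) = (k + 1/2)*(k + 3/2)*(k - 3*sqrt(2))*(sqrt(2)*k + 1)
(2) = t^2 - 7*t + 12
(3) = sqrt(2)*j^4 - 5*j^3 + 2*sqrt(2)*j^3 - 10*j^2 - 3*sqrt(2)*j^2 - 6*sqrt(2)*j
(4) = v^3 + 2*v^2 - 25*v - 50
(5) = y^4 - 5*y^3 + 20*y - 16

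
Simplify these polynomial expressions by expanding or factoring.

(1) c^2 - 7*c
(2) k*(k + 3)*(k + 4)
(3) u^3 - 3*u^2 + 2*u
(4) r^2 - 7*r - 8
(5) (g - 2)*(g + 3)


(1) = c*(c - 7)
(2) = k^3 + 7*k^2 + 12*k
(3) = u*(u - 2)*(u - 1)
(4) = (r - 8)*(r + 1)
(5) = g^2 + g - 6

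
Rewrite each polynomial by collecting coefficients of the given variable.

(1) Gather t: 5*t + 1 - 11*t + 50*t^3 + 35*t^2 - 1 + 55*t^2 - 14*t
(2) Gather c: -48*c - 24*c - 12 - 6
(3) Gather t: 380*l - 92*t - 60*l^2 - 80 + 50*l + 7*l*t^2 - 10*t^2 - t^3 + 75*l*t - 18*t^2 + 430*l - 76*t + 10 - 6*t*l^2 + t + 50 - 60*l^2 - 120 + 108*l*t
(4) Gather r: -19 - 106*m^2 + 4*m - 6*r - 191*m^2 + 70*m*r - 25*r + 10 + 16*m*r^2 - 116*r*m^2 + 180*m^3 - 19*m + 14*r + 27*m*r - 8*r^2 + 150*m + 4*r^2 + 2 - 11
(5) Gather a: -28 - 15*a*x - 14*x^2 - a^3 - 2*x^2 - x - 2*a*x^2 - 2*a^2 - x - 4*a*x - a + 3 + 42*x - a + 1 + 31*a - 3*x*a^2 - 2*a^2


(1) = 50*t^3 + 90*t^2 - 20*t
(2) = -72*c - 18
(3) = -120*l^2 + 860*l - t^3 + t^2*(7*l - 28) + t*(-6*l^2 + 183*l - 167) - 140
(4) = 180*m^3 - 297*m^2 + 135*m + r^2*(16*m - 4) + r*(-116*m^2 + 97*m - 17) - 18
(5) = -a^3 + a^2*(-3*x - 4) + a*(-2*x^2 - 19*x + 29) - 16*x^2 + 40*x - 24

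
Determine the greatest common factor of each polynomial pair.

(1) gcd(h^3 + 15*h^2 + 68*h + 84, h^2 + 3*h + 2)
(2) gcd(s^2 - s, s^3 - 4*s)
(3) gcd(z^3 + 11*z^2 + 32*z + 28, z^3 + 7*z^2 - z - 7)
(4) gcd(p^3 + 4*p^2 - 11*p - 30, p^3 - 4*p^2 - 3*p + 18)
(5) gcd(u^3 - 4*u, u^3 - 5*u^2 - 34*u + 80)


(1) = gcd((h + 2)*(h + 6)*(h + 7), (h + 1)*(h + 2)) = h + 2
(2) = gcd(s*(s - 1), s*(s - 2)*(s + 2)) = s
(3) = z + 7
(4) = gcd((p - 3)*(p + 2)*(p + 5), (p - 3)^2*(p + 2)) = p^2 - p - 6
(5) = gcd(u*(u - 2)*(u + 2), (u - 8)*(u - 2)*(u + 5)) = u - 2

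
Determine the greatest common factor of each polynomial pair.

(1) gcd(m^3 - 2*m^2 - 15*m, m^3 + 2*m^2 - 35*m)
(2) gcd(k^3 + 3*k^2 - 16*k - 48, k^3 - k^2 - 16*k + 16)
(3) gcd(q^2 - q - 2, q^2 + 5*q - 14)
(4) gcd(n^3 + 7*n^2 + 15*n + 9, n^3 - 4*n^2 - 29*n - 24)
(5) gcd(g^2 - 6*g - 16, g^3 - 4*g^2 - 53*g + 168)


(1) = m^2 - 5*m
(2) = gcd((k - 4)*(k + 3)*(k + 4), (k - 4)*(k - 1)*(k + 4)) = k^2 - 16
(3) = q - 2
(4) = gcd((n + 1)*(n + 3)^2, (n - 8)*(n + 1)*(n + 3)) = n^2 + 4*n + 3
(5) = g - 8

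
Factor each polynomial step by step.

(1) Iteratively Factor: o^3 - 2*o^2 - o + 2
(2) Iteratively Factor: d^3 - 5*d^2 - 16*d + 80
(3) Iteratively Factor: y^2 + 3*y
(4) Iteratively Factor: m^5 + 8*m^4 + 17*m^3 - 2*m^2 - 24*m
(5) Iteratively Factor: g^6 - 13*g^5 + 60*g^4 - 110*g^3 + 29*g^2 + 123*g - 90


(1) = (o - 2)*(o^2 - 1) = (o - 2)*(o - 1)*(o + 1)
(2) = (d - 4)*(d^2 - d - 20) = (d - 5)*(d - 4)*(d + 4)
(3) = (y + 3)*(y)
(4) = (m)*(m^4 + 8*m^3 + 17*m^2 - 2*m - 24) = m*(m + 2)*(m^3 + 6*m^2 + 5*m - 12) = m*(m - 1)*(m + 2)*(m^2 + 7*m + 12) = m*(m - 1)*(m + 2)*(m + 4)*(m + 3)
(5) = (g - 3)*(g^5 - 10*g^4 + 30*g^3 - 20*g^2 - 31*g + 30) = (g - 3)^2*(g^4 - 7*g^3 + 9*g^2 + 7*g - 10) = (g - 5)*(g - 3)^2*(g^3 - 2*g^2 - g + 2) = (g - 5)*(g - 3)^2*(g - 2)*(g^2 - 1) = (g - 5)*(g - 3)^2*(g - 2)*(g + 1)*(g - 1)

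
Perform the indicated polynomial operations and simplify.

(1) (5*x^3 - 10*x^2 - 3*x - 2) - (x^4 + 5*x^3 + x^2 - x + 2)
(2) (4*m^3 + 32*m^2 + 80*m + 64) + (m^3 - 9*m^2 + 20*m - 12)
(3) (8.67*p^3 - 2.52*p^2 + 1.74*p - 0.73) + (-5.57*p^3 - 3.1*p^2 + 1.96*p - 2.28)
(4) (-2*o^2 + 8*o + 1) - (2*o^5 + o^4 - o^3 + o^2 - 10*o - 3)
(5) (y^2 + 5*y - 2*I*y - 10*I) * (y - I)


(1) = -x^4 - 11*x^2 - 2*x - 4
(2) = 5*m^3 + 23*m^2 + 100*m + 52
(3) = 3.1*p^3 - 5.62*p^2 + 3.7*p - 3.01
(4) = -2*o^5 - o^4 + o^3 - 3*o^2 + 18*o + 4
(5) = y^3 + 5*y^2 - 3*I*y^2 - 2*y - 15*I*y - 10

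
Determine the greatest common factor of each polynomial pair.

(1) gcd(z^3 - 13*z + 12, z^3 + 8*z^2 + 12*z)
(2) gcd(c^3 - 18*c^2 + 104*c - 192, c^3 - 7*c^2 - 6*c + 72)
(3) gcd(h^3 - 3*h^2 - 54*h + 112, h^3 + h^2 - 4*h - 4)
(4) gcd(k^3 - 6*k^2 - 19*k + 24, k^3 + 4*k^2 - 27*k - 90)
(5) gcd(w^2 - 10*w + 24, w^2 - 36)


(1) = 1
(2) = gcd((c - 8)*(c - 6)*(c - 4), (c - 6)*(c - 4)*(c + 3)) = c^2 - 10*c + 24
(3) = gcd((h - 8)*(h - 2)*(h + 7), (h - 2)*(h + 1)*(h + 2)) = h - 2
(4) = k + 3
(5) = w - 6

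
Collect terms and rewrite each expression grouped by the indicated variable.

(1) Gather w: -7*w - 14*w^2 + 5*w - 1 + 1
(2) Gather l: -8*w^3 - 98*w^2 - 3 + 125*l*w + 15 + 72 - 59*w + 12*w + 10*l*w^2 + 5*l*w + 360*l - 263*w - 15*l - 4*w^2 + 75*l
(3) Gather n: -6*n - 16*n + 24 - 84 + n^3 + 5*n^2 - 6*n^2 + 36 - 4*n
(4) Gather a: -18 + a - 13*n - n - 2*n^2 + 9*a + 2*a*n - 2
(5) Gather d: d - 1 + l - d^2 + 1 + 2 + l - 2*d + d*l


(1) = -14*w^2 - 2*w
(2) = l*(10*w^2 + 130*w + 420) - 8*w^3 - 102*w^2 - 310*w + 84
(3) = n^3 - n^2 - 26*n - 24
(4) = a*(2*n + 10) - 2*n^2 - 14*n - 20
(5) = -d^2 + d*(l - 1) + 2*l + 2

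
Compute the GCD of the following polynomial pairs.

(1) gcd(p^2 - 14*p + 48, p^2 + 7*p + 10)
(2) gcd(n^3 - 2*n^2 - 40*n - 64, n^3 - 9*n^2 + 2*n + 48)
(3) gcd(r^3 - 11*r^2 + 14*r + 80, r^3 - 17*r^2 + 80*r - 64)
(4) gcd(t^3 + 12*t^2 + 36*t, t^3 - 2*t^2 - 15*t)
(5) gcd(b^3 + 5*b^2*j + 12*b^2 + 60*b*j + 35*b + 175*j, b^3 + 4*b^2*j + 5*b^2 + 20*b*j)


(1) = 1
(2) = gcd((n - 8)*(n + 2)*(n + 4), (n - 8)*(n - 3)*(n + 2)) = n^2 - 6*n - 16
(3) = gcd((r - 8)*(r - 5)*(r + 2), (r - 8)^2*(r - 1)) = r - 8
(4) = t
(5) = b + 5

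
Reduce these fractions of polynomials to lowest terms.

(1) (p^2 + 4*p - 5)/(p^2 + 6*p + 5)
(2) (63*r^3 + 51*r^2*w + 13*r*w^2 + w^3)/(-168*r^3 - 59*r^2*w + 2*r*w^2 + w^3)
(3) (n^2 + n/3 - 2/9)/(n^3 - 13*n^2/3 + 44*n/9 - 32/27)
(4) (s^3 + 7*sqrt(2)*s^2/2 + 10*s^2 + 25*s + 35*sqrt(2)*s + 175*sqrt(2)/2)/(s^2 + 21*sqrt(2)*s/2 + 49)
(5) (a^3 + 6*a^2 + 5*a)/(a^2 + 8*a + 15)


(1) = (p - 1)/(p + 1)
(2) = (-3*r - w)/(8*r - w)
(3) = (9*n + 6)/(9*n^2 - 36*n + 32)
(4) = (4*s^2 + 40*s + 100)/(4*s + 28*sqrt(2))
(5) = (a^2 + a)/(a + 3)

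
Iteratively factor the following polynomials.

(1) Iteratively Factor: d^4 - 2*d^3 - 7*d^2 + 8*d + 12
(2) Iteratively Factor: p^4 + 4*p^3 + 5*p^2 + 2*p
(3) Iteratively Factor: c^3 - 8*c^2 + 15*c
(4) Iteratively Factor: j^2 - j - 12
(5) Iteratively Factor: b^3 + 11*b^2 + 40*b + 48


(1) = (d - 2)*(d^3 - 7*d - 6) = (d - 2)*(d + 2)*(d^2 - 2*d - 3) = (d - 2)*(d + 1)*(d + 2)*(d - 3)
(2) = (p + 1)*(p^3 + 3*p^2 + 2*p) = p*(p + 1)*(p^2 + 3*p + 2) = p*(p + 1)*(p + 2)*(p + 1)
(3) = (c - 3)*(c^2 - 5*c) = c*(c - 3)*(c - 5)
(4) = (j + 3)*(j - 4)
(5) = (b + 3)*(b^2 + 8*b + 16) = (b + 3)*(b + 4)*(b + 4)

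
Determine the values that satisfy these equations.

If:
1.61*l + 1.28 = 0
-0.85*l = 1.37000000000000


Then:
No Solution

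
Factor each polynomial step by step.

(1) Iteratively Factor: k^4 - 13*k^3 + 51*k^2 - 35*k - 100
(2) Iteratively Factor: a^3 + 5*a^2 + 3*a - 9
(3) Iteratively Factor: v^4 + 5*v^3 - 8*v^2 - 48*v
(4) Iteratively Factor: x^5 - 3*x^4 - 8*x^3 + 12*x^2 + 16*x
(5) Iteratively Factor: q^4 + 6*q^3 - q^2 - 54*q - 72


(1) = (k + 1)*(k^3 - 14*k^2 + 65*k - 100) = (k - 5)*(k + 1)*(k^2 - 9*k + 20) = (k - 5)*(k - 4)*(k + 1)*(k - 5)
(2) = (a + 3)*(a^2 + 2*a - 3) = (a + 3)^2*(a - 1)
(3) = (v + 4)*(v^3 + v^2 - 12*v) = (v + 4)^2*(v^2 - 3*v) = (v - 3)*(v + 4)^2*(v)
(4) = (x - 2)*(x^4 - x^3 - 10*x^2 - 8*x) = (x - 2)*(x + 2)*(x^3 - 3*x^2 - 4*x) = (x - 4)*(x - 2)*(x + 2)*(x^2 + x) = (x - 4)*(x - 2)*(x + 1)*(x + 2)*(x)
(5) = (q - 3)*(q^3 + 9*q^2 + 26*q + 24) = (q - 3)*(q + 2)*(q^2 + 7*q + 12) = (q - 3)*(q + 2)*(q + 4)*(q + 3)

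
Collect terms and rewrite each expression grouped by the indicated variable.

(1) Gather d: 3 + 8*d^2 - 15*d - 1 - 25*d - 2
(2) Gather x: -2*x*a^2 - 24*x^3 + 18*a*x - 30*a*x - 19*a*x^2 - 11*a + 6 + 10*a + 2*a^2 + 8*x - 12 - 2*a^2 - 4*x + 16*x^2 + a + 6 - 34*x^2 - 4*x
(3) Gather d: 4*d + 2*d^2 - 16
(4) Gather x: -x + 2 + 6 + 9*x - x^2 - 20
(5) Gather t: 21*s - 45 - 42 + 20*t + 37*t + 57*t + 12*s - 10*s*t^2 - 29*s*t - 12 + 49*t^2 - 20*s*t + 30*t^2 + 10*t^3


(1) = 8*d^2 - 40*d
(2) = -24*x^3 + x^2*(-19*a - 18) + x*(-2*a^2 - 12*a)
(3) = 2*d^2 + 4*d - 16
(4) = -x^2 + 8*x - 12
(5) = 33*s + 10*t^3 + t^2*(79 - 10*s) + t*(114 - 49*s) - 99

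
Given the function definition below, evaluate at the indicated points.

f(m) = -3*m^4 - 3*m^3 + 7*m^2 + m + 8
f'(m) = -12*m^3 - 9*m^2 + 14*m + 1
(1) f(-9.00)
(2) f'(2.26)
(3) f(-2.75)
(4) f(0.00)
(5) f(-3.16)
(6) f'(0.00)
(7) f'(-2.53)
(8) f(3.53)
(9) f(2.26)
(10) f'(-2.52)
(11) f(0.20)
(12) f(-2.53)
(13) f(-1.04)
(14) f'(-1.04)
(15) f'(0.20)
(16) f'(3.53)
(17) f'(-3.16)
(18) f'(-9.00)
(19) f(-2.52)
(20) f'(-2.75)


(1) = -16930.00
(2) = -151.85
(3) = -51.00
(4) = 8.00
(5) = -129.73
(6) = 1.00
(7) = 102.30
(8) = -499.03
(9) = -66.88
(10) = 100.60
(11) = 8.45
(12) = -24.06
(13) = 14.40
(14) = -9.80
(15) = 3.34
(16) = -589.57
(17) = 245.54
(18) = 7894.00
(19) = -23.04
(20) = 144.00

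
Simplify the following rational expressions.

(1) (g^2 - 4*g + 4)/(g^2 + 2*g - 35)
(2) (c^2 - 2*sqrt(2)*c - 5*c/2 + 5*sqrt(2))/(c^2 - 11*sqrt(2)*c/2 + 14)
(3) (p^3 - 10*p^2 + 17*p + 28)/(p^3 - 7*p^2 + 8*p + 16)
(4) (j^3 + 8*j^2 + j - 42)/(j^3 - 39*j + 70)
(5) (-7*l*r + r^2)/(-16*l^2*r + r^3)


(1) = (g^2 - 4*g + 4)/(g^2 + 2*g - 35)
(2) = (4*c - 10)/(4*c - 14*sqrt(2))
(3) = (p - 7)/(p - 4)
(4) = (j + 3)/(j - 5)
(5) = (-7*l + r)/(-16*l^2 + r^2)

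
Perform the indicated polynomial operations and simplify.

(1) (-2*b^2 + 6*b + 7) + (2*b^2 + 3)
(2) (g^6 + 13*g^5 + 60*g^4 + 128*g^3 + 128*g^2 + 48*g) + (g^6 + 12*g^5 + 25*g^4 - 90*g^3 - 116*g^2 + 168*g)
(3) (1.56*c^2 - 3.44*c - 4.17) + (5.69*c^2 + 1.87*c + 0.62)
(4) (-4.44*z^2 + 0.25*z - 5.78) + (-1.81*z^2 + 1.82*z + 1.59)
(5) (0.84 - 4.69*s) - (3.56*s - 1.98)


(1) = 6*b + 10
(2) = 2*g^6 + 25*g^5 + 85*g^4 + 38*g^3 + 12*g^2 + 216*g
(3) = 7.25*c^2 - 1.57*c - 3.55
(4) = -6.25*z^2 + 2.07*z - 4.19
(5) = 2.82 - 8.25*s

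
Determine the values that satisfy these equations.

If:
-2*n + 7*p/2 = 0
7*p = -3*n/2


Then:
n = 0
p = 0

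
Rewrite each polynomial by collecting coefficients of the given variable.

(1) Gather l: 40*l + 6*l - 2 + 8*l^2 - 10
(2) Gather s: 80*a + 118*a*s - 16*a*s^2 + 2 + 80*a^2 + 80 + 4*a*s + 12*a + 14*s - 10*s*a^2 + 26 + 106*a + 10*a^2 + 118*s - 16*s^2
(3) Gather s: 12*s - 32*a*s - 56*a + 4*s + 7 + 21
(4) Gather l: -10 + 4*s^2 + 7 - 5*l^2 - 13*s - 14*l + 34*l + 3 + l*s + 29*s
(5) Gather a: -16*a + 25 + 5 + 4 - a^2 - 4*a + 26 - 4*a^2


(1) = 8*l^2 + 46*l - 12
(2) = 90*a^2 + 198*a + s^2*(-16*a - 16) + s*(-10*a^2 + 122*a + 132) + 108
(3) = -56*a + s*(16 - 32*a) + 28
(4) = -5*l^2 + l*(s + 20) + 4*s^2 + 16*s
(5) = -5*a^2 - 20*a + 60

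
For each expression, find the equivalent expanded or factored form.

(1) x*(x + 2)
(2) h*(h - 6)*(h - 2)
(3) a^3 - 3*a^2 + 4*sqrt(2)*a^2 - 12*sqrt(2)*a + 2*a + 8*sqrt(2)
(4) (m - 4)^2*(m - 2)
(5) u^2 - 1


(1) = x^2 + 2*x
(2) = h^3 - 8*h^2 + 12*h
(3) = (a - 2)*(a - 1)*(a + 4*sqrt(2))
(4) = m^3 - 10*m^2 + 32*m - 32
(5) = (u - 1)*(u + 1)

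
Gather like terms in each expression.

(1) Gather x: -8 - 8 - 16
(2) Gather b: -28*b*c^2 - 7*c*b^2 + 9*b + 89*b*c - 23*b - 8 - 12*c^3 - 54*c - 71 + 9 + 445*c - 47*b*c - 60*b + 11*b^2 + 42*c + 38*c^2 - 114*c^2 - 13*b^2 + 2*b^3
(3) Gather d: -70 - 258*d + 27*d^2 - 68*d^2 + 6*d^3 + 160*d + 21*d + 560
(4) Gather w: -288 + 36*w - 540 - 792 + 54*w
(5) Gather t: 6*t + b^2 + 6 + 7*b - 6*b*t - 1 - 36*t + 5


(1) = -32
(2) = 2*b^3 + b^2*(-7*c - 2) + b*(-28*c^2 + 42*c - 74) - 12*c^3 - 76*c^2 + 433*c - 70
(3) = 6*d^3 - 41*d^2 - 77*d + 490
(4) = 90*w - 1620
(5) = b^2 + 7*b + t*(-6*b - 30) + 10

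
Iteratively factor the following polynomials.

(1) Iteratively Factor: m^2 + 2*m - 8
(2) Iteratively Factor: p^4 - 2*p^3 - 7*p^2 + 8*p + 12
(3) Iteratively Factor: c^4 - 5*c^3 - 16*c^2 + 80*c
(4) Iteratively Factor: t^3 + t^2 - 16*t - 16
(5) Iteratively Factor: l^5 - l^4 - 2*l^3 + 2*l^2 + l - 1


(1) = (m - 2)*(m + 4)
(2) = (p - 3)*(p^3 + p^2 - 4*p - 4) = (p - 3)*(p - 2)*(p^2 + 3*p + 2) = (p - 3)*(p - 2)*(p + 1)*(p + 2)
(3) = (c - 4)*(c^3 - c^2 - 20*c) = c*(c - 4)*(c^2 - c - 20) = c*(c - 4)*(c + 4)*(c - 5)
(4) = (t + 4)*(t^2 - 3*t - 4) = (t - 4)*(t + 4)*(t + 1)
(5) = (l - 1)*(l^4 - 2*l^2 + 1) = (l - 1)*(l + 1)*(l^3 - l^2 - l + 1) = (l - 1)*(l + 1)^2*(l^2 - 2*l + 1) = (l - 1)^2*(l + 1)^2*(l - 1)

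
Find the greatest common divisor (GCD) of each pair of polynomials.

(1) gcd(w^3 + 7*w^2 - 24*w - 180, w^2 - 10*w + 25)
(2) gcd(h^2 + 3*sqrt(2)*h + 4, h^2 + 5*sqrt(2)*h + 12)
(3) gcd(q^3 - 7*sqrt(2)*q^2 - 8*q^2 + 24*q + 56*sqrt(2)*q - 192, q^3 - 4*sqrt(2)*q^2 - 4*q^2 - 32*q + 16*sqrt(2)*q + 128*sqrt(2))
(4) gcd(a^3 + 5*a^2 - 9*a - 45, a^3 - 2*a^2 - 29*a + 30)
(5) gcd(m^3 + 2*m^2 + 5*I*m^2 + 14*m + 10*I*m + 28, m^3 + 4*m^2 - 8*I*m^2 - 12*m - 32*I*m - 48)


(1) = gcd((w - 5)*(w + 6)^2, (w - 5)^2) = w - 5
(2) = gcd((h + sqrt(2))*(h + 2*sqrt(2)), (h + 2*sqrt(2))*(h + 3*sqrt(2))) = h + 2*sqrt(2)
(3) = gcd((q - 8)*(q - 4*sqrt(2))*(q - 3*sqrt(2)), (q - 8)*(q + 4)*(q - 4*sqrt(2))) = q^2 + q*(-8 - 4*sqrt(2)) + 32*sqrt(2)
(4) = a + 5
(5) = m - 2*I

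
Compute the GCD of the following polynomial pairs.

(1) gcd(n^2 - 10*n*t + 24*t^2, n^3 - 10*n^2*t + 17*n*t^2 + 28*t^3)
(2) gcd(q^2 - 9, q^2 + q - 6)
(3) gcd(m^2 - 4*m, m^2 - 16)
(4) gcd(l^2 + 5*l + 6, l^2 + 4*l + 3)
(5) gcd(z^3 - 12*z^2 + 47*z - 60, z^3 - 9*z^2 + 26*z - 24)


(1) = -n + 4*t
(2) = gcd((q - 3)*(q + 3), (q - 2)*(q + 3)) = q + 3
(3) = gcd(m*(m - 4), (m - 4)*(m + 4)) = m - 4
(4) = gcd((l + 2)*(l + 3), (l + 1)*(l + 3)) = l + 3
(5) = z^2 - 7*z + 12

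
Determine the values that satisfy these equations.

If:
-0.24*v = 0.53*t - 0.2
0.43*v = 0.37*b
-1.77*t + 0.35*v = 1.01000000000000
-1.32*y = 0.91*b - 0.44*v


Then:
b = 1.69
t = -0.28
v = 1.46
y = -0.68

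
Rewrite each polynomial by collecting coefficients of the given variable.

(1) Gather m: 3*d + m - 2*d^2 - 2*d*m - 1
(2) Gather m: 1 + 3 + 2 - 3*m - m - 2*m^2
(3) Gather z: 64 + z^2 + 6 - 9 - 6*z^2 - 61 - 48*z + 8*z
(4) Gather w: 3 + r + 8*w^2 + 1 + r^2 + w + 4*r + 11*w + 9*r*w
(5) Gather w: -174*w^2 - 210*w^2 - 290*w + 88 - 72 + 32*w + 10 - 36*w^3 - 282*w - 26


(1) = -2*d^2 + 3*d + m*(1 - 2*d) - 1
(2) = -2*m^2 - 4*m + 6
(3) = -5*z^2 - 40*z
(4) = r^2 + 5*r + 8*w^2 + w*(9*r + 12) + 4
(5) = -36*w^3 - 384*w^2 - 540*w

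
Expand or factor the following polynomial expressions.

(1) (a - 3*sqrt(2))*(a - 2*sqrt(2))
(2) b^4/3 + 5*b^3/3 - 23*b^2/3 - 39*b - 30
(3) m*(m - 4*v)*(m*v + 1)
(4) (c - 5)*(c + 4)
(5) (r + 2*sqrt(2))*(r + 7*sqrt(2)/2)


(1) = a^2 - 5*sqrt(2)*a + 12
(2) = (b/3 + 1)*(b - 5)*(b + 1)*(b + 6)
(3) = m^3*v - 4*m^2*v^2 + m^2 - 4*m*v
(4) = c^2 - c - 20
(5) = r^2 + 11*sqrt(2)*r/2 + 14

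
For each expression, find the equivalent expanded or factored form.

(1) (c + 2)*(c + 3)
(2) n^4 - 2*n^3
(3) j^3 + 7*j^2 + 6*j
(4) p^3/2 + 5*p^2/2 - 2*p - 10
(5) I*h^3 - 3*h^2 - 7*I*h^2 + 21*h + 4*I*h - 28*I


(1) = c^2 + 5*c + 6
(2) = n^3*(n - 2)
(3) = j*(j + 1)*(j + 6)
(4) = (p/2 + 1)*(p - 2)*(p + 5)
(5) = (h - 7)*(h + 4*I)*(I*h + 1)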